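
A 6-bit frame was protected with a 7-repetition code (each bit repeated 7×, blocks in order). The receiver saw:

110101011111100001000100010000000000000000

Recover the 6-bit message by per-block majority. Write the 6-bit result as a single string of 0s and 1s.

110000

Block 1 (1101010): 4 ones → 1
Block 2 (1111110): 6 ones → 1
Block 3 (0001000): 1 one → 0
Block 4 (1000100): 2 ones → 0
Block 5 (0000000): 0 ones → 0
Block 6 (0000000): 0 ones → 0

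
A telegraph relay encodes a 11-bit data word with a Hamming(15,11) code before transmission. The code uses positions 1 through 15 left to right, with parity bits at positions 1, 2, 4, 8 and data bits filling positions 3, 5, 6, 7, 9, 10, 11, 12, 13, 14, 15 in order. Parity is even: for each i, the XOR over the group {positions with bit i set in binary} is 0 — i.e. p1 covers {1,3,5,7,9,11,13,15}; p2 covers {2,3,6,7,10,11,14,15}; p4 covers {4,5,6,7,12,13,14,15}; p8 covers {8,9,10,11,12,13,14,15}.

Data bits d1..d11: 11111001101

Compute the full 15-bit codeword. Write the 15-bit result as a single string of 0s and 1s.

Place data at non-parity positions: p1 p2 1 p4 1 1 1 p8 1 0 0 1 1 0 1
p1 (pos 1,3,5,7,9,11,13,15): XOR of data positions = 1⊕1⊕1⊕1⊕0⊕1⊕1 = 0
p2 (pos 2,3,6,7,10,11,14,15): XOR of data positions = 1⊕1⊕1⊕0⊕0⊕0⊕1 = 0
p4 (pos 4,5,6,7,12,13,14,15): XOR of data positions = 1⊕1⊕1⊕1⊕1⊕0⊕1 = 0
p8 (pos 8,9,10,11,12,13,14,15): XOR of data positions = 1⊕0⊕0⊕1⊕1⊕0⊕1 = 0
Codeword: 001011101001101

001011101001101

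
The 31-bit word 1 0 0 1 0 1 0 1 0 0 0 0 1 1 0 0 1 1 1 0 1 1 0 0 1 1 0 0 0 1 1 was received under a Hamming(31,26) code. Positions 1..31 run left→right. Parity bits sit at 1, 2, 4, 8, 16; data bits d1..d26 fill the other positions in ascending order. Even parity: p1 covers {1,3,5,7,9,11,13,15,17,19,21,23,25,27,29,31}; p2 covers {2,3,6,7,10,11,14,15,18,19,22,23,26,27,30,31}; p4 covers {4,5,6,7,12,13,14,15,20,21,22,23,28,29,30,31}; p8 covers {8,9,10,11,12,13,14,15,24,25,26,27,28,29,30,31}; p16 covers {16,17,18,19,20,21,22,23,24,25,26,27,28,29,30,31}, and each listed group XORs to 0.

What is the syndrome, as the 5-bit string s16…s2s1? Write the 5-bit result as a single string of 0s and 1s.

11001

s1 (pos 1,3,5,7,9,11,13,15,17,19,21,23,25,27,29,31): 1⊕0⊕0⊕0⊕0⊕0⊕1⊕0⊕1⊕1⊕1⊕0⊕1⊕0⊕0⊕1 = 1
s2 (pos 2,3,6,7,10,11,14,15,18,19,22,23,26,27,30,31): 0⊕0⊕1⊕0⊕0⊕0⊕1⊕0⊕1⊕1⊕1⊕0⊕1⊕0⊕1⊕1 = 0
s4 (pos 4,5,6,7,12,13,14,15,20,21,22,23,28,29,30,31): 1⊕0⊕1⊕0⊕0⊕1⊕1⊕0⊕0⊕1⊕1⊕0⊕0⊕0⊕1⊕1 = 0
s8 (pos 8,9,10,11,12,13,14,15,24,25,26,27,28,29,30,31): 1⊕0⊕0⊕0⊕0⊕1⊕1⊕0⊕0⊕1⊕1⊕0⊕0⊕0⊕1⊕1 = 1
s16 (pos 16,17,18,19,20,21,22,23,24,25,26,27,28,29,30,31): 0⊕1⊕1⊕1⊕0⊕1⊕1⊕0⊕0⊕1⊕1⊕0⊕0⊕0⊕1⊕1 = 1
Syndrome s16…s1 = 11001 → error at position 25.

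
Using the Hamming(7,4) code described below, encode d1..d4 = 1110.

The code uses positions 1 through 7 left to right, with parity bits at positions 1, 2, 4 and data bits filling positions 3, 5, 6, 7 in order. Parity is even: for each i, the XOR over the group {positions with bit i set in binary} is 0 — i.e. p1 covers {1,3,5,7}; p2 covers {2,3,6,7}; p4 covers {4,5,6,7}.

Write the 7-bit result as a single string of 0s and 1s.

Place data at non-parity positions: p1 p2 1 p4 1 1 0
p1 (pos 1,3,5,7): XOR of data positions = 1⊕1⊕0 = 0
p2 (pos 2,3,6,7): XOR of data positions = 1⊕1⊕0 = 0
p4 (pos 4,5,6,7): XOR of data positions = 1⊕1⊕0 = 0
Codeword: 0010110

0010110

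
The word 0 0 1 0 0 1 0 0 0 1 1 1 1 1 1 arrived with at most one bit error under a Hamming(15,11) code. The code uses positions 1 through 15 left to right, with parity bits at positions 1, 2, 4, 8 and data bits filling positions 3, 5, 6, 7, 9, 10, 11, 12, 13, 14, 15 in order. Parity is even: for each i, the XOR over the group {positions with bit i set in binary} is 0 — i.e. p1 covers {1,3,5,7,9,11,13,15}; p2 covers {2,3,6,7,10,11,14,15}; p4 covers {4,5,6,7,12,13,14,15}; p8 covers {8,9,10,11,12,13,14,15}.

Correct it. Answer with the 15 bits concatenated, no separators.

s1 (pos 1,3,5,7,9,11,13,15): 0⊕1⊕0⊕0⊕0⊕1⊕1⊕1 = 0
s2 (pos 2,3,6,7,10,11,14,15): 0⊕1⊕1⊕0⊕1⊕1⊕1⊕1 = 0
s4 (pos 4,5,6,7,12,13,14,15): 0⊕0⊕1⊕0⊕1⊕1⊕1⊕1 = 1
s8 (pos 8,9,10,11,12,13,14,15): 0⊕0⊕1⊕1⊕1⊕1⊕1⊕1 = 0
Syndrome s8…s1 = 0100 → error at position 4.
Flip position 4: 001001000111111 → 001101000111111

001101000111111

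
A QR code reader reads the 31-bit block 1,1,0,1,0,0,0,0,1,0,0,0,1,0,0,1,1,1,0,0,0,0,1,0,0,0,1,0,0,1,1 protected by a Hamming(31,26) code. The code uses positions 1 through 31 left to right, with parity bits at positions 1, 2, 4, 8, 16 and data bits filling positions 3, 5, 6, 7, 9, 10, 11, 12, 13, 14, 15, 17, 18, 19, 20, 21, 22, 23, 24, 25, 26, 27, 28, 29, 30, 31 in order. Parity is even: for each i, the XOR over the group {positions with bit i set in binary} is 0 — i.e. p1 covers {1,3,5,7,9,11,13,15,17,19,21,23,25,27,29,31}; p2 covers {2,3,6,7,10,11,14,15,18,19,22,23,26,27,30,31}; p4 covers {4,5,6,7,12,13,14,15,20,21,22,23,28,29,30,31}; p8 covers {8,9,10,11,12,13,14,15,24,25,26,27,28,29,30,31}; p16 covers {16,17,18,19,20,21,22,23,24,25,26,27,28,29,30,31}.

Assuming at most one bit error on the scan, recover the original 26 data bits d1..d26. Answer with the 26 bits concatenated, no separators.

00001000100110000100010111

s1 (pos 1,3,5,7,9,11,13,15,17,19,21,23,25,27,29,31): 1⊕0⊕0⊕0⊕1⊕0⊕1⊕0⊕1⊕0⊕0⊕1⊕0⊕1⊕0⊕1 = 1
s2 (pos 2,3,6,7,10,11,14,15,18,19,22,23,26,27,30,31): 1⊕0⊕0⊕0⊕0⊕0⊕0⊕0⊕1⊕0⊕0⊕1⊕0⊕1⊕1⊕1 = 0
s4 (pos 4,5,6,7,12,13,14,15,20,21,22,23,28,29,30,31): 1⊕0⊕0⊕0⊕0⊕1⊕0⊕0⊕0⊕0⊕0⊕1⊕0⊕0⊕1⊕1 = 1
s8 (pos 8,9,10,11,12,13,14,15,24,25,26,27,28,29,30,31): 0⊕1⊕0⊕0⊕0⊕1⊕0⊕0⊕0⊕0⊕0⊕1⊕0⊕0⊕1⊕1 = 1
s16 (pos 16,17,18,19,20,21,22,23,24,25,26,27,28,29,30,31): 1⊕1⊕1⊕0⊕0⊕0⊕0⊕1⊕0⊕0⊕0⊕1⊕0⊕0⊕1⊕1 = 1
Syndrome s16…s1 = 11101 → error at position 29.
Flip position 29: 1101000010001001110000100010011 → 1101000010001001110000100010111
Read data bits from positions 3,5,6,7,9,10,11,12,13,14,15,17,18,19,20,21,22,23,24,25,26,27,28,29,30,31: 00001000100110000100010111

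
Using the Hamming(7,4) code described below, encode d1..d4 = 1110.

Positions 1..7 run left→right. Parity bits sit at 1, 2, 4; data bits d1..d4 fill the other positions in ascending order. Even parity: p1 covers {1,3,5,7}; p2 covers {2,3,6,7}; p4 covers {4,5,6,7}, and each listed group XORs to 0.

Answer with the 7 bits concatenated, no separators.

0010110

Place data at non-parity positions: p1 p2 1 p4 1 1 0
p1 (pos 1,3,5,7): XOR of data positions = 1⊕1⊕0 = 0
p2 (pos 2,3,6,7): XOR of data positions = 1⊕1⊕0 = 0
p4 (pos 4,5,6,7): XOR of data positions = 1⊕1⊕0 = 0
Codeword: 0010110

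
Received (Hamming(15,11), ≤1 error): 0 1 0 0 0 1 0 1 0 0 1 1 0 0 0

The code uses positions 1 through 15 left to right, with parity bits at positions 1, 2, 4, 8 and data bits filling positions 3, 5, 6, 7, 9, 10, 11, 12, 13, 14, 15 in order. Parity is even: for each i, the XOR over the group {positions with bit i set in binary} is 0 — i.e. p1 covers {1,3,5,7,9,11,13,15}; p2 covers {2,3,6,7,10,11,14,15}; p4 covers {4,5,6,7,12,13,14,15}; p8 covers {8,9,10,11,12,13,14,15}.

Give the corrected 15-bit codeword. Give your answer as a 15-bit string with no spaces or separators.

s1 (pos 1,3,5,7,9,11,13,15): 0⊕0⊕0⊕0⊕0⊕1⊕0⊕0 = 1
s2 (pos 2,3,6,7,10,11,14,15): 1⊕0⊕1⊕0⊕0⊕1⊕0⊕0 = 1
s4 (pos 4,5,6,7,12,13,14,15): 0⊕0⊕1⊕0⊕1⊕0⊕0⊕0 = 0
s8 (pos 8,9,10,11,12,13,14,15): 1⊕0⊕0⊕1⊕1⊕0⊕0⊕0 = 1
Syndrome s8…s1 = 1011 → error at position 11.
Flip position 11: 010001010011000 → 010001010001000

010001010001000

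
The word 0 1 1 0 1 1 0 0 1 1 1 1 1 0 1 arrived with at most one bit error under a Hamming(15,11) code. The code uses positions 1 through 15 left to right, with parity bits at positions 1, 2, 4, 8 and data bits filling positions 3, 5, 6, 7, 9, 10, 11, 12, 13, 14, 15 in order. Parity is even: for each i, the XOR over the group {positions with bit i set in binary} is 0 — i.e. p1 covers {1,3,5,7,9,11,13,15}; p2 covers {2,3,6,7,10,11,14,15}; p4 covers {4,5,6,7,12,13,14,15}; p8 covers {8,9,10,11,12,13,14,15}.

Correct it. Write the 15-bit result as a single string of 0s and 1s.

011111001111101

s1 (pos 1,3,5,7,9,11,13,15): 0⊕1⊕1⊕0⊕1⊕1⊕1⊕1 = 0
s2 (pos 2,3,6,7,10,11,14,15): 1⊕1⊕1⊕0⊕1⊕1⊕0⊕1 = 0
s4 (pos 4,5,6,7,12,13,14,15): 0⊕1⊕1⊕0⊕1⊕1⊕0⊕1 = 1
s8 (pos 8,9,10,11,12,13,14,15): 0⊕1⊕1⊕1⊕1⊕1⊕0⊕1 = 0
Syndrome s8…s1 = 0100 → error at position 4.
Flip position 4: 011011001111101 → 011111001111101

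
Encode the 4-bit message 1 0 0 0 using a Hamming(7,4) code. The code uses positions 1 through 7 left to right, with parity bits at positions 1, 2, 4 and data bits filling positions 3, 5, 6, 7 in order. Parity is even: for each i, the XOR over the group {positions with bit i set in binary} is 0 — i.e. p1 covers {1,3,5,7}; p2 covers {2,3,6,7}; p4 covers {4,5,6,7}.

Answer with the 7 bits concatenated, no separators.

1110000

Place data at non-parity positions: p1 p2 1 p4 0 0 0
p1 (pos 1,3,5,7): XOR of data positions = 1⊕0⊕0 = 1
p2 (pos 2,3,6,7): XOR of data positions = 1⊕0⊕0 = 1
p4 (pos 4,5,6,7): XOR of data positions = 0⊕0⊕0 = 0
Codeword: 1110000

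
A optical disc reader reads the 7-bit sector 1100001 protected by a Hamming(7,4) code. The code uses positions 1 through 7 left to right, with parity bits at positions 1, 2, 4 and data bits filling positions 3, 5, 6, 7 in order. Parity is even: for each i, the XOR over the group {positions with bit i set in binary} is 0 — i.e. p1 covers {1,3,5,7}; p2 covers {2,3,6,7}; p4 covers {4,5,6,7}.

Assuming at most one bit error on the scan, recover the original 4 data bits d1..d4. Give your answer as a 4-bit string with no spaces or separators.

s1 (pos 1,3,5,7): 1⊕0⊕0⊕1 = 0
s2 (pos 2,3,6,7): 1⊕0⊕0⊕1 = 0
s4 (pos 4,5,6,7): 0⊕0⊕0⊕1 = 1
Syndrome s4…s1 = 100 → error at position 4.
Flip position 4: 1100001 → 1101001
Read data bits from positions 3,5,6,7: 0001

0001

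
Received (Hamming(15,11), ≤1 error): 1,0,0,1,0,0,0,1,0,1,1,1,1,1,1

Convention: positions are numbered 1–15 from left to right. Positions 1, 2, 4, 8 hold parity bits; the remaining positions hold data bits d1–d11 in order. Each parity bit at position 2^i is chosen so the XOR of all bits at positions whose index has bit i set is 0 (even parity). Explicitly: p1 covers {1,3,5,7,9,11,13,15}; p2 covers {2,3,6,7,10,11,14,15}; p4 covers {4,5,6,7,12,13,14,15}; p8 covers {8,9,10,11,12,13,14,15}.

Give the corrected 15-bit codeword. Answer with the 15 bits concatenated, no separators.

s1 (pos 1,3,5,7,9,11,13,15): 1⊕0⊕0⊕0⊕0⊕1⊕1⊕1 = 0
s2 (pos 2,3,6,7,10,11,14,15): 0⊕0⊕0⊕0⊕1⊕1⊕1⊕1 = 0
s4 (pos 4,5,6,7,12,13,14,15): 1⊕0⊕0⊕0⊕1⊕1⊕1⊕1 = 1
s8 (pos 8,9,10,11,12,13,14,15): 1⊕0⊕1⊕1⊕1⊕1⊕1⊕1 = 1
Syndrome s8…s1 = 1100 → error at position 12.
Flip position 12: 100100010111111 → 100100010110111

100100010110111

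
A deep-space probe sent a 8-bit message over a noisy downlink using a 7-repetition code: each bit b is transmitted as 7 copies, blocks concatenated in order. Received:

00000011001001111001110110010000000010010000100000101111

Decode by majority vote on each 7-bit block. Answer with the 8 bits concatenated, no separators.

Block 1 (0000001): 1 one → 0
Block 2 (1001001): 3 ones → 0
Block 3 (1110011): 5 ones → 1
Block 4 (1011001): 4 ones → 1
Block 5 (0000000): 0 ones → 0
Block 6 (0100100): 2 ones → 0
Block 7 (0010000): 1 one → 0
Block 8 (0101111): 5 ones → 1

00110001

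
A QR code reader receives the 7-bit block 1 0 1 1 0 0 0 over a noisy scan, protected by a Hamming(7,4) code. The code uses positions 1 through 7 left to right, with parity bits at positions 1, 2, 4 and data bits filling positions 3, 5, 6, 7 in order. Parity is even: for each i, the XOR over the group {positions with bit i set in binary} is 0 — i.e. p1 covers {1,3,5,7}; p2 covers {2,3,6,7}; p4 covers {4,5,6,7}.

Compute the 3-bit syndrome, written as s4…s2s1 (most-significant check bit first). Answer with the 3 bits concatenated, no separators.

s1 (pos 1,3,5,7): 1⊕1⊕0⊕0 = 0
s2 (pos 2,3,6,7): 0⊕1⊕0⊕0 = 1
s4 (pos 4,5,6,7): 1⊕0⊕0⊕0 = 1
Syndrome s4…s1 = 110 → error at position 6.

110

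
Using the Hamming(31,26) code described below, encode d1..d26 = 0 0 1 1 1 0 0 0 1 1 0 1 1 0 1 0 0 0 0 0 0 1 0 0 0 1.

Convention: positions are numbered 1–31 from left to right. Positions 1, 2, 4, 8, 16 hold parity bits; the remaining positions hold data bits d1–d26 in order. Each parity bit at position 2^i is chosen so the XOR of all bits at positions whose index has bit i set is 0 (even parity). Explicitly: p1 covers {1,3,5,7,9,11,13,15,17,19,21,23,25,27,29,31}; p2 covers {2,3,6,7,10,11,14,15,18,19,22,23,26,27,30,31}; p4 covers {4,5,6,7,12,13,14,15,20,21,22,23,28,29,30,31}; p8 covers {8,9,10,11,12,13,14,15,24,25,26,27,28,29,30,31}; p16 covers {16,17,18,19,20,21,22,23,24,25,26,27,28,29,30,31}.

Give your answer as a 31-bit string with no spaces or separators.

0000011110001101110100000010001

Place data at non-parity positions: p1 p2 0 p4 0 1 1 p8 1 0 0 0 1 1 0 p16 1 1 0 1 0 0 0 0 0 0 1 0 0 0 1
p1 (pos 1,3,5,7,9,11,13,15,17,19,21,23,25,27,29,31): XOR of data positions = 0⊕0⊕1⊕1⊕0⊕1⊕0⊕1⊕0⊕0⊕0⊕0⊕1⊕0⊕1 = 0
p2 (pos 2,3,6,7,10,11,14,15,18,19,22,23,26,27,30,31): XOR of data positions = 0⊕1⊕1⊕0⊕0⊕1⊕0⊕1⊕0⊕0⊕0⊕0⊕1⊕0⊕1 = 0
p4 (pos 4,5,6,7,12,13,14,15,20,21,22,23,28,29,30,31): XOR of data positions = 0⊕1⊕1⊕0⊕1⊕1⊕0⊕1⊕0⊕0⊕0⊕0⊕0⊕0⊕1 = 0
p8 (pos 8,9,10,11,12,13,14,15,24,25,26,27,28,29,30,31): XOR of data positions = 1⊕0⊕0⊕0⊕1⊕1⊕0⊕0⊕0⊕0⊕1⊕0⊕0⊕0⊕1 = 1
p16 (pos 16,17,18,19,20,21,22,23,24,25,26,27,28,29,30,31): XOR of data positions = 1⊕1⊕0⊕1⊕0⊕0⊕0⊕0⊕0⊕0⊕1⊕0⊕0⊕0⊕1 = 1
Codeword: 0000011110001101110100000010001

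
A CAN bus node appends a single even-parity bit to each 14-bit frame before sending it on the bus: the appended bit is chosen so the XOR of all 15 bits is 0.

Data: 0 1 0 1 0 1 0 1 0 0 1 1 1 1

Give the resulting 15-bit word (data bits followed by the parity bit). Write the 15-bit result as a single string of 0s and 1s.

010101010011110

XOR of the 14 data bits: 0⊕1⊕0⊕1⊕0⊕1⊕0⊕1⊕0⊕0⊕1⊕1⊕1⊕1 = 0
Parity bit = 0 (so all 15 bits XOR to 0).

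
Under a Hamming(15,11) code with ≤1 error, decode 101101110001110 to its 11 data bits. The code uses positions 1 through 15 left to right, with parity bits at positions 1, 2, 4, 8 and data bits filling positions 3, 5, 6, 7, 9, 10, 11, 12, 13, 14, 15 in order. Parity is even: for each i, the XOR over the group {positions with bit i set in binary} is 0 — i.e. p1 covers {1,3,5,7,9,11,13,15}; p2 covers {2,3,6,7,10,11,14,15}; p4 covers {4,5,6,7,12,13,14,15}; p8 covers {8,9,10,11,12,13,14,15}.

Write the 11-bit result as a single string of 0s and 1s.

10110001110

s1 (pos 1,3,5,7,9,11,13,15): 1⊕1⊕0⊕1⊕0⊕0⊕1⊕0 = 0
s2 (pos 2,3,6,7,10,11,14,15): 0⊕1⊕1⊕1⊕0⊕0⊕1⊕0 = 0
s4 (pos 4,5,6,7,12,13,14,15): 1⊕0⊕1⊕1⊕1⊕1⊕1⊕0 = 0
s8 (pos 8,9,10,11,12,13,14,15): 1⊕0⊕0⊕0⊕1⊕1⊕1⊕0 = 0
Syndrome s8…s1 = 0000 → no error.
Read data bits from positions 3,5,6,7,9,10,11,12,13,14,15: 10110001110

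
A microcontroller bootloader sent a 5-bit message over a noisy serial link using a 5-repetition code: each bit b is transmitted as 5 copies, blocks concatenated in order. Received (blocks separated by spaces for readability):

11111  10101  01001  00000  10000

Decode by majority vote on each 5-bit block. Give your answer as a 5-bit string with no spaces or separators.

11000

Block 1 (11111): 5 ones → 1
Block 2 (10101): 3 ones → 1
Block 3 (01001): 2 ones → 0
Block 4 (00000): 0 ones → 0
Block 5 (10000): 1 one → 0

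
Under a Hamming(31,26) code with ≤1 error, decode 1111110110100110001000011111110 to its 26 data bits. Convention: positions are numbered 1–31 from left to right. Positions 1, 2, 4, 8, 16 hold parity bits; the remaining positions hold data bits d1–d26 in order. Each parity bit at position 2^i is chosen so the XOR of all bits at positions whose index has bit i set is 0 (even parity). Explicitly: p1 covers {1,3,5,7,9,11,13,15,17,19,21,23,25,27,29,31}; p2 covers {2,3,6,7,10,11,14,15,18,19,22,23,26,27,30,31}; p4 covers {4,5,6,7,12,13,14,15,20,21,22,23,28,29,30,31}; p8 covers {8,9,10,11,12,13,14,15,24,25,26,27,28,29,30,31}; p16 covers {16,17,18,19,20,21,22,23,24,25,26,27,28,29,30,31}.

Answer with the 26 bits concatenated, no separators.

11101010011001000011111110

s1 (pos 1,3,5,7,9,11,13,15,17,19,21,23,25,27,29,31): 1⊕1⊕1⊕0⊕1⊕1⊕0⊕1⊕0⊕1⊕0⊕0⊕1⊕1⊕1⊕0 = 0
s2 (pos 2,3,6,7,10,11,14,15,18,19,22,23,26,27,30,31): 1⊕1⊕1⊕0⊕0⊕1⊕1⊕1⊕0⊕1⊕0⊕0⊕1⊕1⊕1⊕0 = 0
s4 (pos 4,5,6,7,12,13,14,15,20,21,22,23,28,29,30,31): 1⊕1⊕1⊕0⊕0⊕0⊕1⊕1⊕0⊕0⊕0⊕0⊕1⊕1⊕1⊕0 = 0
s8 (pos 8,9,10,11,12,13,14,15,24,25,26,27,28,29,30,31): 1⊕1⊕0⊕1⊕0⊕0⊕1⊕1⊕1⊕1⊕1⊕1⊕1⊕1⊕1⊕0 = 0
s16 (pos 16,17,18,19,20,21,22,23,24,25,26,27,28,29,30,31): 0⊕0⊕0⊕1⊕0⊕0⊕0⊕0⊕1⊕1⊕1⊕1⊕1⊕1⊕1⊕0 = 0
Syndrome s16…s1 = 00000 → no error.
Read data bits from positions 3,5,6,7,9,10,11,12,13,14,15,17,18,19,20,21,22,23,24,25,26,27,28,29,30,31: 11101010011001000011111110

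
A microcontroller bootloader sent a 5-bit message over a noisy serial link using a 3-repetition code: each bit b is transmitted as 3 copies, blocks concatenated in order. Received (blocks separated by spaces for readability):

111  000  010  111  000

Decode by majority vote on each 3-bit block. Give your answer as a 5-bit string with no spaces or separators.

10010

Block 1 (111): 3 ones → 1
Block 2 (000): 0 ones → 0
Block 3 (010): 1 one → 0
Block 4 (111): 3 ones → 1
Block 5 (000): 0 ones → 0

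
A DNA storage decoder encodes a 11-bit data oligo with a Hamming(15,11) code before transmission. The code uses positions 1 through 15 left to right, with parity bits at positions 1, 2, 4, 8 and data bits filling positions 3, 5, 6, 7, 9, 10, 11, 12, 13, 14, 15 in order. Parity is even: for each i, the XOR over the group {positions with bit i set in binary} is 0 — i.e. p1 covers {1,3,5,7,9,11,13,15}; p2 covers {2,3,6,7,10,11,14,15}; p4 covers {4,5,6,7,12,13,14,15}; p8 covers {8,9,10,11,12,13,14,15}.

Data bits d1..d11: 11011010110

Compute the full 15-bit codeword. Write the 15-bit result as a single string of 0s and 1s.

Place data at non-parity positions: p1 p2 1 p4 1 0 1 p8 1 0 1 0 1 1 0
p1 (pos 1,3,5,7,9,11,13,15): XOR of data positions = 1⊕1⊕1⊕1⊕1⊕1⊕0 = 0
p2 (pos 2,3,6,7,10,11,14,15): XOR of data positions = 1⊕0⊕1⊕0⊕1⊕1⊕0 = 0
p4 (pos 4,5,6,7,12,13,14,15): XOR of data positions = 1⊕0⊕1⊕0⊕1⊕1⊕0 = 0
p8 (pos 8,9,10,11,12,13,14,15): XOR of data positions = 1⊕0⊕1⊕0⊕1⊕1⊕0 = 0
Codeword: 001010101010110

001010101010110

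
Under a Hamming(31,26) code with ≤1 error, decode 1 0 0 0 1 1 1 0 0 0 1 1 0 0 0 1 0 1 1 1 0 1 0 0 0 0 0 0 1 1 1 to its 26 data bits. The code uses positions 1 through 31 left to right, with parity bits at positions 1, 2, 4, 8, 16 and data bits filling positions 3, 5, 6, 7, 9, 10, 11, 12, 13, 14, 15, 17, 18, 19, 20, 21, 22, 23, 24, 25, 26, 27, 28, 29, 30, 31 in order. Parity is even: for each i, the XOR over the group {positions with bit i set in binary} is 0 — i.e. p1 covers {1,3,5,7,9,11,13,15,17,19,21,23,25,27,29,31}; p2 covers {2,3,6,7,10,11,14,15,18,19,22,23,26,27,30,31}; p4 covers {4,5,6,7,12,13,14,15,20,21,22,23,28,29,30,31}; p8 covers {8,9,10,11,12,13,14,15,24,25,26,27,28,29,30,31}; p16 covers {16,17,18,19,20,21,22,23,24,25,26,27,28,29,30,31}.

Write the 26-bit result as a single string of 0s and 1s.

s1 (pos 1,3,5,7,9,11,13,15,17,19,21,23,25,27,29,31): 1⊕0⊕1⊕1⊕0⊕1⊕0⊕0⊕0⊕1⊕0⊕0⊕0⊕0⊕1⊕1 = 1
s2 (pos 2,3,6,7,10,11,14,15,18,19,22,23,26,27,30,31): 0⊕0⊕1⊕1⊕0⊕1⊕0⊕0⊕1⊕1⊕1⊕0⊕0⊕0⊕1⊕1 = 0
s4 (pos 4,5,6,7,12,13,14,15,20,21,22,23,28,29,30,31): 0⊕1⊕1⊕1⊕1⊕0⊕0⊕0⊕1⊕0⊕1⊕0⊕0⊕1⊕1⊕1 = 1
s8 (pos 8,9,10,11,12,13,14,15,24,25,26,27,28,29,30,31): 0⊕0⊕0⊕1⊕1⊕0⊕0⊕0⊕0⊕0⊕0⊕0⊕0⊕1⊕1⊕1 = 1
s16 (pos 16,17,18,19,20,21,22,23,24,25,26,27,28,29,30,31): 1⊕0⊕1⊕1⊕1⊕0⊕1⊕0⊕0⊕0⊕0⊕0⊕0⊕1⊕1⊕1 = 0
Syndrome s16…s1 = 01101 → error at position 13.
Flip position 13: 1000111000110001011101000000111 → 1000111000111001011101000000111
Read data bits from positions 3,5,6,7,9,10,11,12,13,14,15,17,18,19,20,21,22,23,24,25,26,27,28,29,30,31: 01110011100011101000000111

01110011100011101000000111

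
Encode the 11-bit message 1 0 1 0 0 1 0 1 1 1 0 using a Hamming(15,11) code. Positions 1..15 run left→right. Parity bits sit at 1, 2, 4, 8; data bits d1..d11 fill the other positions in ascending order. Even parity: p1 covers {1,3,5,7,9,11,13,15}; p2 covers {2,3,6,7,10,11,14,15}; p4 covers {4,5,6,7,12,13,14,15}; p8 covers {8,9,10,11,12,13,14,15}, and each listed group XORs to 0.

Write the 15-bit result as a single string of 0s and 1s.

Place data at non-parity positions: p1 p2 1 p4 0 1 0 p8 0 1 0 1 1 1 0
p1 (pos 1,3,5,7,9,11,13,15): XOR of data positions = 1⊕0⊕0⊕0⊕0⊕1⊕0 = 0
p2 (pos 2,3,6,7,10,11,14,15): XOR of data positions = 1⊕1⊕0⊕1⊕0⊕1⊕0 = 0
p4 (pos 4,5,6,7,12,13,14,15): XOR of data positions = 0⊕1⊕0⊕1⊕1⊕1⊕0 = 0
p8 (pos 8,9,10,11,12,13,14,15): XOR of data positions = 0⊕1⊕0⊕1⊕1⊕1⊕0 = 0
Codeword: 001001000101110

001001000101110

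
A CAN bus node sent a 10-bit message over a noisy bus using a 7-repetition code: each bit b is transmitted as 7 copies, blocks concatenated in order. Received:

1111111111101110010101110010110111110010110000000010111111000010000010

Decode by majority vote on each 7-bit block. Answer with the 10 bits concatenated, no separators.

Block 1 (1111111): 7 ones → 1
Block 2 (1111011): 6 ones → 1
Block 3 (1001010): 3 ones → 0
Block 4 (1110010): 4 ones → 1
Block 5 (1101111): 6 ones → 1
Block 6 (1001011): 4 ones → 1
Block 7 (0000000): 0 ones → 0
Block 8 (0101111): 5 ones → 1
Block 9 (1100001): 3 ones → 0
Block 10 (0000010): 1 one → 0

1101110100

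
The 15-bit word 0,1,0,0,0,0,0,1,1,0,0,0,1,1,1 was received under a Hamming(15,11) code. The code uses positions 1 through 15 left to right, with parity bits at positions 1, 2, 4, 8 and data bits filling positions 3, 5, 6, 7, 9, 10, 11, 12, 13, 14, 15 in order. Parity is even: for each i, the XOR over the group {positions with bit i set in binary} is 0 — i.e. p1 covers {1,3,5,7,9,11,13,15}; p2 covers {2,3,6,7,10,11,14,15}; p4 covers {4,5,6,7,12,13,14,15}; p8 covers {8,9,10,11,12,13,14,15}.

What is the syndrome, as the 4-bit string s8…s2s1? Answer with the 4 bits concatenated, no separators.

s1 (pos 1,3,5,7,9,11,13,15): 0⊕0⊕0⊕0⊕1⊕0⊕1⊕1 = 1
s2 (pos 2,3,6,7,10,11,14,15): 1⊕0⊕0⊕0⊕0⊕0⊕1⊕1 = 1
s4 (pos 4,5,6,7,12,13,14,15): 0⊕0⊕0⊕0⊕0⊕1⊕1⊕1 = 1
s8 (pos 8,9,10,11,12,13,14,15): 1⊕1⊕0⊕0⊕0⊕1⊕1⊕1 = 1
Syndrome s8…s1 = 1111 → error at position 15.

1111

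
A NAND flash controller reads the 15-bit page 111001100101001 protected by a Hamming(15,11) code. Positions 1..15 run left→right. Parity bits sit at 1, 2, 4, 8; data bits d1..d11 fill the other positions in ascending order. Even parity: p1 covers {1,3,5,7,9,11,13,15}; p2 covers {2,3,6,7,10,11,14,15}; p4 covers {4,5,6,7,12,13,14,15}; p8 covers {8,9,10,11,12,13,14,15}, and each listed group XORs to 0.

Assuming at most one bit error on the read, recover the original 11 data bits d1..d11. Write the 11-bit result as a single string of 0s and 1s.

s1 (pos 1,3,5,7,9,11,13,15): 1⊕1⊕0⊕1⊕0⊕0⊕0⊕1 = 0
s2 (pos 2,3,6,7,10,11,14,15): 1⊕1⊕1⊕1⊕1⊕0⊕0⊕1 = 0
s4 (pos 4,5,6,7,12,13,14,15): 0⊕0⊕1⊕1⊕1⊕0⊕0⊕1 = 0
s8 (pos 8,9,10,11,12,13,14,15): 0⊕0⊕1⊕0⊕1⊕0⊕0⊕1 = 1
Syndrome s8…s1 = 1000 → error at position 8.
Flip position 8: 111001100101001 → 111001110101001
Read data bits from positions 3,5,6,7,9,10,11,12,13,14,15: 10110101001

10110101001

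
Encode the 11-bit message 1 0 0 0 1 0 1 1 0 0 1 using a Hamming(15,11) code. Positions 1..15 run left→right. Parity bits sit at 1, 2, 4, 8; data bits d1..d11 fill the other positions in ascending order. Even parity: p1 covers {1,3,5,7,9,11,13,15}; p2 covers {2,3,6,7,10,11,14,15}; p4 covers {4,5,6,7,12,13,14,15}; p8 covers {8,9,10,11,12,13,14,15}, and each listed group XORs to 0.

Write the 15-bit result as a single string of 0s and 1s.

011000001011001

Place data at non-parity positions: p1 p2 1 p4 0 0 0 p8 1 0 1 1 0 0 1
p1 (pos 1,3,5,7,9,11,13,15): XOR of data positions = 1⊕0⊕0⊕1⊕1⊕0⊕1 = 0
p2 (pos 2,3,6,7,10,11,14,15): XOR of data positions = 1⊕0⊕0⊕0⊕1⊕0⊕1 = 1
p4 (pos 4,5,6,7,12,13,14,15): XOR of data positions = 0⊕0⊕0⊕1⊕0⊕0⊕1 = 0
p8 (pos 8,9,10,11,12,13,14,15): XOR of data positions = 1⊕0⊕1⊕1⊕0⊕0⊕1 = 0
Codeword: 011000001011001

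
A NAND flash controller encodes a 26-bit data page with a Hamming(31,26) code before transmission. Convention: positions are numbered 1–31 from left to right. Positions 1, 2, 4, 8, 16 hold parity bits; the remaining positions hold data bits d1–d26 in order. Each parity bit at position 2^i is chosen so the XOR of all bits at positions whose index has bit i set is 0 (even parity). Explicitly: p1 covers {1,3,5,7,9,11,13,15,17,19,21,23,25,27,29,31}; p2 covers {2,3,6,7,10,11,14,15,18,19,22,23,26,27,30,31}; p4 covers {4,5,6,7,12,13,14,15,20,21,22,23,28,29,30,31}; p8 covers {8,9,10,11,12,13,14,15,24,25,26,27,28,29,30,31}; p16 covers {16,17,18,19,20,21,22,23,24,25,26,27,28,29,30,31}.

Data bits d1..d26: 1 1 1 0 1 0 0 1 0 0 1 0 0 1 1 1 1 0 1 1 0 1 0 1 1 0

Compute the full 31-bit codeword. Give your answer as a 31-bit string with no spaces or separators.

Place data at non-parity positions: p1 p2 1 p4 1 1 0 p8 1 0 0 1 0 0 1 p16 0 0 1 1 1 1 0 1 1 0 1 0 1 1 0
p1 (pos 1,3,5,7,9,11,13,15,17,19,21,23,25,27,29,31): XOR of data positions = 1⊕1⊕0⊕1⊕0⊕0⊕1⊕0⊕1⊕1⊕0⊕1⊕1⊕1⊕0 = 1
p2 (pos 2,3,6,7,10,11,14,15,18,19,22,23,26,27,30,31): XOR of data positions = 1⊕1⊕0⊕0⊕0⊕0⊕1⊕0⊕1⊕1⊕0⊕0⊕1⊕1⊕0 = 1
p4 (pos 4,5,6,7,12,13,14,15,20,21,22,23,28,29,30,31): XOR of data positions = 1⊕1⊕0⊕1⊕0⊕0⊕1⊕1⊕1⊕1⊕0⊕0⊕1⊕1⊕0 = 1
p8 (pos 8,9,10,11,12,13,14,15,24,25,26,27,28,29,30,31): XOR of data positions = 1⊕0⊕0⊕1⊕0⊕0⊕1⊕1⊕1⊕0⊕1⊕0⊕1⊕1⊕0 = 0
p16 (pos 16,17,18,19,20,21,22,23,24,25,26,27,28,29,30,31): XOR of data positions = 0⊕0⊕1⊕1⊕1⊕1⊕0⊕1⊕1⊕0⊕1⊕0⊕1⊕1⊕0 = 1
Codeword: 1111110010010011001111011010110

1111110010010011001111011010110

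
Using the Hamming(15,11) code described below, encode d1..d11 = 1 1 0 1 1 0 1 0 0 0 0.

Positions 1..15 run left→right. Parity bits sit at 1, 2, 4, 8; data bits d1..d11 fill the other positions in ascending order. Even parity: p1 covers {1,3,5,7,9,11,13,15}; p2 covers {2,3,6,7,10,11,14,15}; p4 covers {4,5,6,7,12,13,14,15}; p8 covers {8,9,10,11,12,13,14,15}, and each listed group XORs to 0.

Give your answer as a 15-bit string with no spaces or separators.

111010101010000

Place data at non-parity positions: p1 p2 1 p4 1 0 1 p8 1 0 1 0 0 0 0
p1 (pos 1,3,5,7,9,11,13,15): XOR of data positions = 1⊕1⊕1⊕1⊕1⊕0⊕0 = 1
p2 (pos 2,3,6,7,10,11,14,15): XOR of data positions = 1⊕0⊕1⊕0⊕1⊕0⊕0 = 1
p4 (pos 4,5,6,7,12,13,14,15): XOR of data positions = 1⊕0⊕1⊕0⊕0⊕0⊕0 = 0
p8 (pos 8,9,10,11,12,13,14,15): XOR of data positions = 1⊕0⊕1⊕0⊕0⊕0⊕0 = 0
Codeword: 111010101010000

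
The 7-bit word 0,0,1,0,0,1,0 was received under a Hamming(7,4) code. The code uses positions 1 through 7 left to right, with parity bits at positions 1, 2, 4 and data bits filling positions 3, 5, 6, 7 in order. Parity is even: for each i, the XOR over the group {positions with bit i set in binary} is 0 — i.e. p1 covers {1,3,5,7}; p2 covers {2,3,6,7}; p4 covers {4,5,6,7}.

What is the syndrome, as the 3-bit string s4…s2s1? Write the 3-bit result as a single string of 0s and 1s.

s1 (pos 1,3,5,7): 0⊕1⊕0⊕0 = 1
s2 (pos 2,3,6,7): 0⊕1⊕1⊕0 = 0
s4 (pos 4,5,6,7): 0⊕0⊕1⊕0 = 1
Syndrome s4…s1 = 101 → error at position 5.

101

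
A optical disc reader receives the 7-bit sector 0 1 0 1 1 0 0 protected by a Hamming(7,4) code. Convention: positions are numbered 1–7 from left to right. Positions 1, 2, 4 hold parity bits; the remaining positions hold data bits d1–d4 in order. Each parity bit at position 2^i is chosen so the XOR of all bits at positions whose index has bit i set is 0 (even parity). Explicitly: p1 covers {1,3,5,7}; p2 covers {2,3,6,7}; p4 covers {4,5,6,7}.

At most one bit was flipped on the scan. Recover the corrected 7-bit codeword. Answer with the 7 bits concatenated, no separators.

s1 (pos 1,3,5,7): 0⊕0⊕1⊕0 = 1
s2 (pos 2,3,6,7): 1⊕0⊕0⊕0 = 1
s4 (pos 4,5,6,7): 1⊕1⊕0⊕0 = 0
Syndrome s4…s1 = 011 → error at position 3.
Flip position 3: 0101100 → 0111100

0111100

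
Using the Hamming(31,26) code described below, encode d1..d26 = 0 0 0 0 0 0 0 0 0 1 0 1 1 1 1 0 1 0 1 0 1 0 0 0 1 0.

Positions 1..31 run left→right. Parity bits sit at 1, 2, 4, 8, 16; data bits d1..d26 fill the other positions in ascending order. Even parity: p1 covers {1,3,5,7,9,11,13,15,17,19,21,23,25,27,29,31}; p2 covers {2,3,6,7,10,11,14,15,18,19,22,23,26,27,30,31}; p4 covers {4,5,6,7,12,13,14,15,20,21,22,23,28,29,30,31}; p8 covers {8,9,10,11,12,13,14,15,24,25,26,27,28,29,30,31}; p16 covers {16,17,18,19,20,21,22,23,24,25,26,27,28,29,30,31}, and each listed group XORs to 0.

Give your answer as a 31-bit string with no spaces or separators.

0000000000000100111101010100010

Place data at non-parity positions: p1 p2 0 p4 0 0 0 p8 0 0 0 0 0 1 0 p16 1 1 1 1 0 1 0 1 0 1 0 0 0 1 0
p1 (pos 1,3,5,7,9,11,13,15,17,19,21,23,25,27,29,31): XOR of data positions = 0⊕0⊕0⊕0⊕0⊕0⊕0⊕1⊕1⊕0⊕0⊕0⊕0⊕0⊕0 = 0
p2 (pos 2,3,6,7,10,11,14,15,18,19,22,23,26,27,30,31): XOR of data positions = 0⊕0⊕0⊕0⊕0⊕1⊕0⊕1⊕1⊕1⊕0⊕1⊕0⊕1⊕0 = 0
p4 (pos 4,5,6,7,12,13,14,15,20,21,22,23,28,29,30,31): XOR of data positions = 0⊕0⊕0⊕0⊕0⊕1⊕0⊕1⊕0⊕1⊕0⊕0⊕0⊕1⊕0 = 0
p8 (pos 8,9,10,11,12,13,14,15,24,25,26,27,28,29,30,31): XOR of data positions = 0⊕0⊕0⊕0⊕0⊕1⊕0⊕1⊕0⊕1⊕0⊕0⊕0⊕1⊕0 = 0
p16 (pos 16,17,18,19,20,21,22,23,24,25,26,27,28,29,30,31): XOR of data positions = 1⊕1⊕1⊕1⊕0⊕1⊕0⊕1⊕0⊕1⊕0⊕0⊕0⊕1⊕0 = 0
Codeword: 0000000000000100111101010100010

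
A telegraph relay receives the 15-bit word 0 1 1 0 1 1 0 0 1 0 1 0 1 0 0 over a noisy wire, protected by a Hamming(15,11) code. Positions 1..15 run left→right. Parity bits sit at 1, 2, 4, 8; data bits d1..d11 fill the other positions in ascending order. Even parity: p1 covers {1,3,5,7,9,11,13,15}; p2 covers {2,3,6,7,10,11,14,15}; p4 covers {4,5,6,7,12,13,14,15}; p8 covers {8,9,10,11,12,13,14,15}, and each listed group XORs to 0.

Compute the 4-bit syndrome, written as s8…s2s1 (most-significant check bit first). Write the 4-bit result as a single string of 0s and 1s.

s1 (pos 1,3,5,7,9,11,13,15): 0⊕1⊕1⊕0⊕1⊕1⊕1⊕0 = 1
s2 (pos 2,3,6,7,10,11,14,15): 1⊕1⊕1⊕0⊕0⊕1⊕0⊕0 = 0
s4 (pos 4,5,6,7,12,13,14,15): 0⊕1⊕1⊕0⊕0⊕1⊕0⊕0 = 1
s8 (pos 8,9,10,11,12,13,14,15): 0⊕1⊕0⊕1⊕0⊕1⊕0⊕0 = 1
Syndrome s8…s1 = 1101 → error at position 13.

1101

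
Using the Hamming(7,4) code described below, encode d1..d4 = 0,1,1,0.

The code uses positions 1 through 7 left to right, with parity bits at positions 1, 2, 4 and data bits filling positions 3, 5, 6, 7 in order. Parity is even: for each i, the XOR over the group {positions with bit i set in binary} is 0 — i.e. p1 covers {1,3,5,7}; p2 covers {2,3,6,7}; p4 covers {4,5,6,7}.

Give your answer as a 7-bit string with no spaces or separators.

1100110

Place data at non-parity positions: p1 p2 0 p4 1 1 0
p1 (pos 1,3,5,7): XOR of data positions = 0⊕1⊕0 = 1
p2 (pos 2,3,6,7): XOR of data positions = 0⊕1⊕0 = 1
p4 (pos 4,5,6,7): XOR of data positions = 1⊕1⊕0 = 0
Codeword: 1100110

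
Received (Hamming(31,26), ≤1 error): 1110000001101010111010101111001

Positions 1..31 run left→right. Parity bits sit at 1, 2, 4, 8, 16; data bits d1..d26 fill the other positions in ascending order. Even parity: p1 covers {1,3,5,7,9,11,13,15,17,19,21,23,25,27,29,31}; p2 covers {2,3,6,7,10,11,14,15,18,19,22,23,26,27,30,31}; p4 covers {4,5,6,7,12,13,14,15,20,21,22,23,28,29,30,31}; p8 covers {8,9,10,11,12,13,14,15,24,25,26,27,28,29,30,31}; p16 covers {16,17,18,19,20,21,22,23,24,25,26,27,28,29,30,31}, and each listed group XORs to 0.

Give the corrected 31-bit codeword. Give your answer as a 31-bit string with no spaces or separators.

s1 (pos 1,3,5,7,9,11,13,15,17,19,21,23,25,27,29,31): 1⊕1⊕0⊕0⊕0⊕1⊕1⊕1⊕1⊕1⊕1⊕1⊕1⊕1⊕0⊕1 = 0
s2 (pos 2,3,6,7,10,11,14,15,18,19,22,23,26,27,30,31): 1⊕1⊕0⊕0⊕1⊕1⊕0⊕1⊕1⊕1⊕0⊕1⊕1⊕1⊕0⊕1 = 1
s4 (pos 4,5,6,7,12,13,14,15,20,21,22,23,28,29,30,31): 0⊕0⊕0⊕0⊕0⊕1⊕0⊕1⊕0⊕1⊕0⊕1⊕1⊕0⊕0⊕1 = 0
s8 (pos 8,9,10,11,12,13,14,15,24,25,26,27,28,29,30,31): 0⊕0⊕1⊕1⊕0⊕1⊕0⊕1⊕0⊕1⊕1⊕1⊕1⊕0⊕0⊕1 = 1
s16 (pos 16,17,18,19,20,21,22,23,24,25,26,27,28,29,30,31): 0⊕1⊕1⊕1⊕0⊕1⊕0⊕1⊕0⊕1⊕1⊕1⊕1⊕0⊕0⊕1 = 0
Syndrome s16…s1 = 01010 → error at position 10.
Flip position 10: 1110000001101010111010101111001 → 1110000000101010111010101111001

1110000000101010111010101111001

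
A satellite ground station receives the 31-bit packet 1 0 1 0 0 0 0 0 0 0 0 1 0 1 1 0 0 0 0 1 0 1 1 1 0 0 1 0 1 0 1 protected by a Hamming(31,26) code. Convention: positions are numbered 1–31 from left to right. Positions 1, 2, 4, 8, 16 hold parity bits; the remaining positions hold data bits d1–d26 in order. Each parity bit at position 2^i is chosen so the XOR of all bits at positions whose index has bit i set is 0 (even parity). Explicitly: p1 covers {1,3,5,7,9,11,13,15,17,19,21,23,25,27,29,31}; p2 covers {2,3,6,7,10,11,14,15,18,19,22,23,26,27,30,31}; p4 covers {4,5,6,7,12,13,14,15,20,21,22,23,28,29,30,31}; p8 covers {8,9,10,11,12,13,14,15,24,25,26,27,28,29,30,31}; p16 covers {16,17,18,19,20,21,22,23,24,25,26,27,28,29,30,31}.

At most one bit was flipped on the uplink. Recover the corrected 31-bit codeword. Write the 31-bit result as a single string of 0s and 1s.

1010000000010110000101110000101

s1 (pos 1,3,5,7,9,11,13,15,17,19,21,23,25,27,29,31): 1⊕1⊕0⊕0⊕0⊕0⊕0⊕1⊕0⊕0⊕0⊕1⊕0⊕1⊕1⊕1 = 1
s2 (pos 2,3,6,7,10,11,14,15,18,19,22,23,26,27,30,31): 0⊕1⊕0⊕0⊕0⊕0⊕1⊕1⊕0⊕0⊕1⊕1⊕0⊕1⊕0⊕1 = 1
s4 (pos 4,5,6,7,12,13,14,15,20,21,22,23,28,29,30,31): 0⊕0⊕0⊕0⊕1⊕0⊕1⊕1⊕1⊕0⊕1⊕1⊕0⊕1⊕0⊕1 = 0
s8 (pos 8,9,10,11,12,13,14,15,24,25,26,27,28,29,30,31): 0⊕0⊕0⊕0⊕1⊕0⊕1⊕1⊕1⊕0⊕0⊕1⊕0⊕1⊕0⊕1 = 1
s16 (pos 16,17,18,19,20,21,22,23,24,25,26,27,28,29,30,31): 0⊕0⊕0⊕0⊕1⊕0⊕1⊕1⊕1⊕0⊕0⊕1⊕0⊕1⊕0⊕1 = 1
Syndrome s16…s1 = 11011 → error at position 27.
Flip position 27: 1010000000010110000101110010101 → 1010000000010110000101110000101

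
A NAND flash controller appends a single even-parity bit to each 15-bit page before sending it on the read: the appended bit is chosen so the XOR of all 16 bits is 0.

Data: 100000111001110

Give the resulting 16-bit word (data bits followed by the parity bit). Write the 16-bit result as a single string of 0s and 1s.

1000001110011101

XOR of the 15 data bits: 1⊕0⊕0⊕0⊕0⊕0⊕1⊕1⊕1⊕0⊕0⊕1⊕1⊕1⊕0 = 1
Parity bit = 1 (so all 16 bits XOR to 0).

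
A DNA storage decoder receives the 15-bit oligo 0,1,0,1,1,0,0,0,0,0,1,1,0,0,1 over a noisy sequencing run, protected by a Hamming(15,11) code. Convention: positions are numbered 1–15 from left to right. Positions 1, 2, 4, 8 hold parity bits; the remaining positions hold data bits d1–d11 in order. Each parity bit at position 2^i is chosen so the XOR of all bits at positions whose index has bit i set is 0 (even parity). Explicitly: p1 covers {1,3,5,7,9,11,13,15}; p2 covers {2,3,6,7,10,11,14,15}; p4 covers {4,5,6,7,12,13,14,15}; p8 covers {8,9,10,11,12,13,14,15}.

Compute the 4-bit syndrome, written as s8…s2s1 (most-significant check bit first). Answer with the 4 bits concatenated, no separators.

1011

s1 (pos 1,3,5,7,9,11,13,15): 0⊕0⊕1⊕0⊕0⊕1⊕0⊕1 = 1
s2 (pos 2,3,6,7,10,11,14,15): 1⊕0⊕0⊕0⊕0⊕1⊕0⊕1 = 1
s4 (pos 4,5,6,7,12,13,14,15): 1⊕1⊕0⊕0⊕1⊕0⊕0⊕1 = 0
s8 (pos 8,9,10,11,12,13,14,15): 0⊕0⊕0⊕1⊕1⊕0⊕0⊕1 = 1
Syndrome s8…s1 = 1011 → error at position 11.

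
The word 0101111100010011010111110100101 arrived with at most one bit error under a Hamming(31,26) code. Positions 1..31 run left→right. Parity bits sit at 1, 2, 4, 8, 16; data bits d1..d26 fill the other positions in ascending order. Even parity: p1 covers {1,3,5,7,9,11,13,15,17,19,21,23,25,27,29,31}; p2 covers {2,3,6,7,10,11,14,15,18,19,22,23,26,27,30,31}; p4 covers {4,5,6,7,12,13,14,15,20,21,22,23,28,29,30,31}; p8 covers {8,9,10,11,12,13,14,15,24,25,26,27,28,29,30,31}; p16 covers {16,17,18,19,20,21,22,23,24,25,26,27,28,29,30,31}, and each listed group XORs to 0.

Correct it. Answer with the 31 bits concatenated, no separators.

s1 (pos 1,3,5,7,9,11,13,15,17,19,21,23,25,27,29,31): 0⊕0⊕1⊕1⊕0⊕0⊕0⊕1⊕0⊕0⊕1⊕1⊕0⊕0⊕1⊕1 = 1
s2 (pos 2,3,6,7,10,11,14,15,18,19,22,23,26,27,30,31): 1⊕0⊕1⊕1⊕0⊕0⊕0⊕1⊕1⊕0⊕1⊕1⊕1⊕0⊕0⊕1 = 1
s4 (pos 4,5,6,7,12,13,14,15,20,21,22,23,28,29,30,31): 1⊕1⊕1⊕1⊕1⊕0⊕0⊕1⊕1⊕1⊕1⊕1⊕0⊕1⊕0⊕1 = 0
s8 (pos 8,9,10,11,12,13,14,15,24,25,26,27,28,29,30,31): 1⊕0⊕0⊕0⊕1⊕0⊕0⊕1⊕1⊕0⊕1⊕0⊕0⊕1⊕0⊕1 = 1
s16 (pos 16,17,18,19,20,21,22,23,24,25,26,27,28,29,30,31): 1⊕0⊕1⊕0⊕1⊕1⊕1⊕1⊕1⊕0⊕1⊕0⊕0⊕1⊕0⊕1 = 0
Syndrome s16…s1 = 01011 → error at position 11.
Flip position 11: 0101111100010011010111110100101 → 0101111100110011010111110100101

0101111100110011010111110100101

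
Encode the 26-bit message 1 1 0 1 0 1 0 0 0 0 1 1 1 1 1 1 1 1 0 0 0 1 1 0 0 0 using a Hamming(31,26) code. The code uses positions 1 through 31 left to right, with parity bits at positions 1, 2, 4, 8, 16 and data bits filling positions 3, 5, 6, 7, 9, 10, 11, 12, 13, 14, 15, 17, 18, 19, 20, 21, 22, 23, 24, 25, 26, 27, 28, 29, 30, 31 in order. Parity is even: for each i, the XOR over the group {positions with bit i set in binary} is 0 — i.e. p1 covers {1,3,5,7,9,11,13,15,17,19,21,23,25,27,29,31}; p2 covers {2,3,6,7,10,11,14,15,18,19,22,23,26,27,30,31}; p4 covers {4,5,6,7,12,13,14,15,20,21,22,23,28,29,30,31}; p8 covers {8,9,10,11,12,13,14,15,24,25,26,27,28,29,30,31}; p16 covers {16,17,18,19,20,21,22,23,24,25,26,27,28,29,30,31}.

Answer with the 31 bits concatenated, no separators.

Place data at non-parity positions: p1 p2 1 p4 1 0 1 p8 0 1 0 0 0 0 1 p16 1 1 1 1 1 1 1 0 0 0 1 1 0 0 0
p1 (pos 1,3,5,7,9,11,13,15,17,19,21,23,25,27,29,31): XOR of data positions = 1⊕1⊕1⊕0⊕0⊕0⊕1⊕1⊕1⊕1⊕1⊕0⊕1⊕0⊕0 = 1
p2 (pos 2,3,6,7,10,11,14,15,18,19,22,23,26,27,30,31): XOR of data positions = 1⊕0⊕1⊕1⊕0⊕0⊕1⊕1⊕1⊕1⊕1⊕0⊕1⊕0⊕0 = 1
p4 (pos 4,5,6,7,12,13,14,15,20,21,22,23,28,29,30,31): XOR of data positions = 1⊕0⊕1⊕0⊕0⊕0⊕1⊕1⊕1⊕1⊕1⊕1⊕0⊕0⊕0 = 0
p8 (pos 8,9,10,11,12,13,14,15,24,25,26,27,28,29,30,31): XOR of data positions = 0⊕1⊕0⊕0⊕0⊕0⊕1⊕0⊕0⊕0⊕1⊕1⊕0⊕0⊕0 = 0
p16 (pos 16,17,18,19,20,21,22,23,24,25,26,27,28,29,30,31): XOR of data positions = 1⊕1⊕1⊕1⊕1⊕1⊕1⊕0⊕0⊕0⊕1⊕1⊕0⊕0⊕0 = 1
Codeword: 1110101001000011111111100011000

1110101001000011111111100011000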